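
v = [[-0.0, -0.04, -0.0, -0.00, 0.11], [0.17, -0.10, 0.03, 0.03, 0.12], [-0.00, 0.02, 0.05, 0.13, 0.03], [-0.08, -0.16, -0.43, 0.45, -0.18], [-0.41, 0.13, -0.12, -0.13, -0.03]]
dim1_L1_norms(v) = [0.15, 0.45, 0.23, 1.3, 0.82]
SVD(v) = [[0.03, 0.06, -0.72, 0.07, -0.69], [0.06, 0.41, -0.61, -0.17, 0.65], [-0.06, 0.1, -0.04, 0.98, 0.15], [-0.99, 0.08, -0.04, -0.07, -0.01], [-0.06, -0.90, -0.33, 0.03, 0.27]] @ diag([0.6751324509163193, 0.5117089523541584, 0.15450168732951694, 0.130279397470519, 0.002574685880618922]) @ [[0.17, 0.21, 0.64, -0.66, 0.28], [0.85, -0.33, 0.18, 0.35, 0.14], [0.22, 0.34, 0.23, 0.01, -0.89], [-0.28, 0.37, 0.54, 0.67, 0.22], [0.36, 0.77, -0.46, 0.0, 0.26]]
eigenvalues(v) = [(0.37+0j), (-0.05+0.21j), (-0.05-0.21j), (0.1+0j), (0.01+0j)]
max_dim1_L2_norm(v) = 0.67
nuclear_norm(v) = 1.47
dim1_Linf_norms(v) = [0.11, 0.17, 0.13, 0.45, 0.41]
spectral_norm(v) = 0.68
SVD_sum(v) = [[0.00, 0.0, 0.01, -0.01, 0.01], [0.01, 0.01, 0.03, -0.03, 0.01], [-0.01, -0.01, -0.03, 0.03, -0.01], [-0.12, -0.14, -0.43, 0.44, -0.19], [-0.01, -0.01, -0.03, 0.03, -0.01]] + [[0.02,  -0.01,  0.01,  0.01,  0.0],[0.18,  -0.07,  0.04,  0.07,  0.03],[0.04,  -0.02,  0.01,  0.02,  0.01],[0.03,  -0.01,  0.01,  0.01,  0.01],[-0.39,  0.15,  -0.08,  -0.16,  -0.06]] + [[-0.02, -0.04, -0.03, -0.00, 0.1], [-0.02, -0.03, -0.02, -0.0, 0.08], [-0.00, -0.0, -0.0, -0.00, 0.01], [-0.0, -0.0, -0.0, -0.00, 0.01], [-0.01, -0.02, -0.01, -0.0, 0.05]] + [[-0.0,0.0,0.01,0.01,0.0], [0.01,-0.01,-0.01,-0.01,-0.00], [-0.04,0.05,0.07,0.09,0.03], [0.0,-0.0,-0.00,-0.01,-0.00], [-0.0,0.0,0.00,0.00,0.0]] + [[-0.0, -0.00, 0.0, -0.0, -0.0], [0.0, 0.0, -0.0, 0.0, 0.00], [0.00, 0.00, -0.0, 0.00, 0.0], [-0.0, -0.0, 0.0, -0.0, -0.0], [0.0, 0.0, -0.0, 0.0, 0.0]]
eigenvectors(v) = [[(0.09+0j),0.02+0.42j,(0.02-0.42j),(0.31+0j),0.36+0.00j],[(0.03+0j),0.28+0.43j,0.28-0.43j,0.35+0.00j,(0.73+0j)],[-0.33+0.00j,0.18+0.04j,0.18-0.04j,-0.68+0.00j,(-0.5+0j)],[-0.89+0.00j,-0.08+0.20j,(-0.08-0.2j),-0.40+0.00j,-0.03+0.00j],[0.31+0.00j,(-0.69+0j),(-0.69-0j),0.40+0.00j,0.30+0.00j]]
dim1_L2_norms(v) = [0.12, 0.23, 0.14, 0.67, 0.47]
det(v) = 0.00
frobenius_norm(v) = 0.87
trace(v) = 0.37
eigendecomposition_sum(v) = [[(-0.01+0j), 0.03-0.00j, (0.05+0j), (-0.05+0j), 0.03+0.00j], [(-0+0j), (0.01-0j), (0.02+0j), (-0.02+0j), 0.01+0.00j], [0.04-0.00j, (-0.1+0j), (-0.2-0j), (0.17-0j), (-0.11-0j)], [(0.11-0j), -0.28+0.00j, (-0.54-0j), (0.46-0j), -0.30-0.00j], [-0.04+0.00j, (0.1-0j), 0.19+0.00j, (-0.16+0j), 0.11+0.00j]] + [[-0.03+0.14j,  -0.00-0.04j,  0.02+0.06j,  (0.01-0j),  (0.06+0.02j)], [0.06+0.17j,  -0.02-0.04j,  0.05+0.05j,  0.01-0.01j,  (0.08-0.02j)], [(0.06+0.03j),  (-0.02-0j),  (0.03-0j),  0.00-0.01j,  0.01-0.03j], [(-0.04+0.06j),  (0.01-0.02j),  -0.00+0.03j,  0.01+0.00j,  (0.03+0.02j)], [-0.23-0.06j,  (0.06+0j),  (-0.1+0.02j),  0.02j,  -0.03+0.11j]] + [[(-0.03-0.14j),(-0+0.04j),0.02-0.06j,(0.01+0j),(0.06-0.02j)], [0.06-0.17j,-0.02+0.04j,(0.05-0.05j),0.01+0.01j,(0.08+0.02j)], [0.06-0.03j,(-0.02+0j),(0.03+0j),0.01j,(0.01+0.03j)], [(-0.04-0.06j),(0.01+0.02j),(-0-0.03j),0.01-0.00j,(0.03-0.02j)], [-0.23+0.06j,0.06-0.00j,-0.10-0.02j,-0.02j,-0.03-0.11j]] + [[0.08-0.00j, -0.08+0.00j, -0.09-0.00j, 0.02-0.00j, -0.06-0.00j], [(0.09-0j), (-0.09+0j), (-0.1-0j), 0.02-0.00j, (-0.06-0j)], [-0.18+0.00j, (0.17-0j), (0.21+0j), (-0.05+0j), (0.12+0j)], [-0.10+0.00j, (0.1-0j), 0.12+0.00j, (-0.03+0j), (0.07+0j)], [0.10-0.00j, (-0.1+0j), (-0.12-0j), 0.03-0.00j, -0.07-0.00j]] + [[-0.01+0.00j, (0.01-0j), 0j, -0.00+0.00j, 0.01+0.00j], [-0.02+0.00j, (0.02-0j), 0.01+0.00j, (-0+0j), (0.01+0j)], [0.02-0.00j, (-0.02+0j), (-0-0j), 0.00-0.00j, -0.01-0.00j], [0.00-0.00j, (-0+0j), -0.00-0.00j, 0.00-0.00j, -0.00-0.00j], [(-0.01+0j), 0.01-0.00j, 0.00+0.00j, -0.00+0.00j, 0j]]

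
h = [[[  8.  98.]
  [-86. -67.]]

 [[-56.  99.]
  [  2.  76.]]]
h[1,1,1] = 76.0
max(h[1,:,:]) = 99.0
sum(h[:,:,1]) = 206.0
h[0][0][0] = 8.0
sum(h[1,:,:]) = 121.0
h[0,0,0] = 8.0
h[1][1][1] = 76.0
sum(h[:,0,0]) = -48.0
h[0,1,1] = -67.0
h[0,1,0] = -86.0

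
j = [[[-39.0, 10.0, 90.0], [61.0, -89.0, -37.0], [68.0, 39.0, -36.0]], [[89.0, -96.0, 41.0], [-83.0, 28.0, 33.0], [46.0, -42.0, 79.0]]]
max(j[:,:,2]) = 90.0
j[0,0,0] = -39.0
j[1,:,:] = [[89.0, -96.0, 41.0], [-83.0, 28.0, 33.0], [46.0, -42.0, 79.0]]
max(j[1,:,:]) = 89.0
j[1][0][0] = 89.0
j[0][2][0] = 68.0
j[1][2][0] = 46.0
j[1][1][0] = -83.0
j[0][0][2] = 90.0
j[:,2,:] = [[68.0, 39.0, -36.0], [46.0, -42.0, 79.0]]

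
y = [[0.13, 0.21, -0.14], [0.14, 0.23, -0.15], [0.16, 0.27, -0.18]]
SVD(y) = [[-0.51, -0.49, -0.7], [-0.56, -0.43, 0.71], [-0.65, 0.75, -0.05]] @ diag([0.5536030566033029, 0.004411915612459264, 0.0020471248395735183]) @ [[-0.45,-0.74,0.49], [-0.86,0.21,-0.47], [-0.24,0.63,0.73]]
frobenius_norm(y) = 0.55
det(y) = -0.00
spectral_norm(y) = 0.55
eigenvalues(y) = [0.19, 0.0, -0.01]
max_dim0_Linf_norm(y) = 0.27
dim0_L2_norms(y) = [0.25, 0.41, 0.27]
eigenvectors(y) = [[-0.51,-0.44,0.43], [-0.57,0.67,0.29], [-0.64,0.6,0.86]]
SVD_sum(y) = [[0.13,0.21,-0.14], [0.14,0.23,-0.15], [0.16,0.27,-0.18]] + [[0.00, -0.00, 0.00], [0.00, -0.0, 0.00], [-0.00, 0.00, -0.00]] + [[0.00, -0.0, -0.0], [-0.00, 0.0, 0.00], [0.0, -0.0, -0.00]]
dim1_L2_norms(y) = [0.28, 0.31, 0.36]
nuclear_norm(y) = 0.56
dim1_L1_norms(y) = [0.48, 0.52, 0.61]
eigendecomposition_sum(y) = [[0.13,0.20,-0.13], [0.14,0.22,-0.14], [0.16,0.25,-0.16]] + [[0.0,-0.0,-0.00], [-0.00,0.00,0.0], [-0.00,0.0,0.00]] + [[0.0, 0.01, -0.01], [0.0, 0.01, -0.01], [0.00, 0.02, -0.02]]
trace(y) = 0.18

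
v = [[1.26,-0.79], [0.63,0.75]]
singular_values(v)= [1.5, 0.96]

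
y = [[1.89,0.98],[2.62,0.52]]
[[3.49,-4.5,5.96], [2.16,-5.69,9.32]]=y @ [[0.19,-2.04,3.81], [3.19,-0.66,-1.27]]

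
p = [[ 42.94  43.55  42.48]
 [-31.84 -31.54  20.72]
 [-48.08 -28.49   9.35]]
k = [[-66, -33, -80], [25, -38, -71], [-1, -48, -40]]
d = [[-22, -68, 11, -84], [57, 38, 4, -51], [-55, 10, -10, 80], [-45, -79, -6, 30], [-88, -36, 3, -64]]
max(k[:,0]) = 25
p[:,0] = [42.94, -31.84, -48.08]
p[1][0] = -31.84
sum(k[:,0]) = -42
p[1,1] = -31.54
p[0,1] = 43.55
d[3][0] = -45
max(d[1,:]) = 57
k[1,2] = -71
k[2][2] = -40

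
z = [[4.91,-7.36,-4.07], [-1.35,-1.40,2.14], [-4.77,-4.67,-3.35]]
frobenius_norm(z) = 12.61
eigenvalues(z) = [(7.89+0j), (-3.87+2.85j), (-3.87-2.85j)]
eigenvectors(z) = [[0.93+0.00j, (-0.29+0.19j), (-0.29-0.19j)],[(-0.21+0j), 0.20+0.33j, (0.2-0.33j)],[(-0.31+0j), (-0.86+0j), (-0.86-0j)]]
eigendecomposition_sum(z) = [[6.17+0.00j, (-3.44+0j), -2.89+0.00j], [-1.37-0.00j, 0.76-0.00j, 0.64-0.00j], [(-2.05-0j), 1.14-0.00j, (0.96-0j)]] + [[(-0.63+0.03j), (-1.96-0.9j), -0.59+0.68j], [0.01+0.71j, (-1.08+2.19j), (0.75+0.69j)], [-1.36-0.80j, -2.91-4.53j, (-2.15+0.63j)]] + [[(-0.63-0.03j), -1.96+0.90j, -0.59-0.68j], [0.01-0.71j, -1.08-2.19j, 0.75-0.69j], [(-1.36+0.8j), -2.91+4.53j, (-2.15-0.63j)]]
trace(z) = 0.16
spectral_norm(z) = 10.33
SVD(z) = [[-0.90, 0.42, -0.1],[0.02, -0.2, -0.98],[-0.43, -0.89, 0.17]] @ diag([10.3321066108542, 6.737915996543196, 2.614777429432628]) @ [[-0.23, 0.83, 0.5], [0.97, 0.20, 0.12], [0.01, 0.51, -0.86]]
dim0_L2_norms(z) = [6.98, 8.83, 5.69]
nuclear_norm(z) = 19.68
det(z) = 182.03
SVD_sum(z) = [[2.16, -7.77, -4.65], [-0.05, 0.18, 0.11], [1.03, -3.73, -2.23]] + [[2.76, 0.55, 0.35], [-1.29, -0.26, -0.16], [-5.81, -1.17, -0.74]] + [[-0.0, -0.14, 0.23],  [-0.02, -1.32, 2.20],  [0.00, 0.23, -0.38]]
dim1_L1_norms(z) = [16.34, 4.89, 12.79]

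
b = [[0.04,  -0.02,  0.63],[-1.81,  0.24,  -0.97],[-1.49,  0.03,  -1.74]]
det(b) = 0.21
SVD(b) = [[-0.15, -0.6, 0.79], [0.66, -0.65, -0.38], [0.74, 0.46, 0.49]] @ diag([3.0618452156300062, 0.7338255266582838, 0.09329507997928704]) @ [[-0.75, 0.06, -0.66],[0.64, -0.18, -0.75],[-0.16, -0.98, 0.10]]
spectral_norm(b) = 3.06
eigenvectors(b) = [[-0.47-0.21j, -0.47+0.21j, (0.02+0j)], [(0.04-0.33j), (0.04+0.33j), (-1+0j)], [(0.79+0j), 0.79-0.00j, -0.03+0.00j]]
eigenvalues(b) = [(-0.85+0.38j), (-0.85-0.38j), (0.24+0j)]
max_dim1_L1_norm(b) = 3.26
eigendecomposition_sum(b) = [[0.02+1.16j, -0.01-0.00j, 0.31+0.69j], [-0.71+0.24j, (-0-0.01j), (-0.36+0.33j)], [-0.74-1.62j, (0.01-0j), (-0.87-0.78j)]] + [[0.02-1.16j, -0.01+0.00j, (0.31-0.69j)], [-0.71-0.24j, (-0+0.01j), -0.36-0.33j], [-0.74+1.62j, 0.01+0.00j, (-0.87+0.78j)]] + [[(0.01+0j), -0.00+0.00j, 0.00+0.00j], [-0.39-0.00j, (0.24-0j), (-0.24-0j)], [(-0.01-0j), 0.01-0.00j, -0.01-0.00j]]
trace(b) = -1.46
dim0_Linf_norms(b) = [1.81, 0.24, 1.74]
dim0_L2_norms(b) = [2.34, 0.24, 2.09]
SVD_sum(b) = [[0.33, -0.03, 0.29], [-1.51, 0.12, -1.32], [-1.7, 0.14, -1.49]] + [[-0.28, 0.08, 0.33], [-0.31, 0.09, 0.36], [0.22, -0.06, -0.25]] + [[-0.01, -0.07, 0.01], [0.01, 0.03, -0.00], [-0.01, -0.04, 0.0]]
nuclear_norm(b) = 3.89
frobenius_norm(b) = 3.15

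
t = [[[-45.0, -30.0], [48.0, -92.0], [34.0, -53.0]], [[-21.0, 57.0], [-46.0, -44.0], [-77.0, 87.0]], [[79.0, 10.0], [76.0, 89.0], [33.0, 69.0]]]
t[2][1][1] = 89.0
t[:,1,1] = [-92.0, -44.0, 89.0]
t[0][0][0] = -45.0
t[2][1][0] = 76.0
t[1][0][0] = -21.0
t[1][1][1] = -44.0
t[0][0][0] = -45.0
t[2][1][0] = 76.0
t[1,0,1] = 57.0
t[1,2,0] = -77.0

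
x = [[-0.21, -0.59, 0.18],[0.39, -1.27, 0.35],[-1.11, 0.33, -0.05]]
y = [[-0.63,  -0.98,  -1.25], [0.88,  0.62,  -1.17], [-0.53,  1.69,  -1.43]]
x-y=[[0.42,0.39,1.43],[-0.49,-1.89,1.52],[-0.58,-1.36,1.38]]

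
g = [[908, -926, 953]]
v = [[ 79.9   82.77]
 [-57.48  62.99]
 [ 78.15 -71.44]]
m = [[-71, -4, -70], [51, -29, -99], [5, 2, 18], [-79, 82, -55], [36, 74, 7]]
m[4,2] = 7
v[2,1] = -71.44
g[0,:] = [908, -926, 953]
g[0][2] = 953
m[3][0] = -79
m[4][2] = 7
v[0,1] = 82.77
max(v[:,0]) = 79.9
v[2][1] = -71.44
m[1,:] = [51, -29, -99]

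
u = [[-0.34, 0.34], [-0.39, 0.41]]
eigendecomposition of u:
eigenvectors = [[-0.77, -0.59],[-0.64, -0.81]]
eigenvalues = [-0.05, 0.12]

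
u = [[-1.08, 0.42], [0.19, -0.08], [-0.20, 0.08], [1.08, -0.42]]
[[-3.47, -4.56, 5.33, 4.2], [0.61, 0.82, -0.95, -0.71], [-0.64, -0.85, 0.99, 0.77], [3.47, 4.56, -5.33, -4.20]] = u @[[3.09, 2.93, -3.98, -5.56], [-0.31, -3.32, 2.46, -4.3]]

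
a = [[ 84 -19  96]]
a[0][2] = 96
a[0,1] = -19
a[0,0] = 84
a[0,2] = 96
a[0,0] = 84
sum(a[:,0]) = 84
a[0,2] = 96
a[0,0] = 84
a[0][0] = 84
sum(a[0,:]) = 161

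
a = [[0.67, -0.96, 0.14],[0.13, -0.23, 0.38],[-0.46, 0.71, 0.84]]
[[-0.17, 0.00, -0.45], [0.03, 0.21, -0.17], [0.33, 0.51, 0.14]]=a @ [[0.13, -0.54, -0.17], [0.3, -0.3, 0.32], [0.21, 0.56, -0.2]]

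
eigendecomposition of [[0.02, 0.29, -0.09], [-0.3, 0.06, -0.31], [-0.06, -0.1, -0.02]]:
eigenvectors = [[-0.74+0.00j,(-0.74-0j),(-0.67+0j)], [(0.06-0.6j),0.06+0.60j,0.26+0.00j], [0.29-0.10j,(0.29+0.1j),0.70+0.00j]]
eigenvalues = [(0.03+0.22j), (0.03-0.22j), (-0+0j)]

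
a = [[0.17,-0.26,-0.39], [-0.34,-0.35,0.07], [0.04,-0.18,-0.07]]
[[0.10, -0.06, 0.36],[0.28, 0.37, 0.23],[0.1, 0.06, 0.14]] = a @ [[-0.18, -0.46, -0.25], [-0.61, -0.54, -0.56], [0.07, 0.32, -0.67]]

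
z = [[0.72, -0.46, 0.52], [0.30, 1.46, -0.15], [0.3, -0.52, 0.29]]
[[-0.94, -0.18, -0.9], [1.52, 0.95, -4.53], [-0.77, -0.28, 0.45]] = z @ [[-0.41, 0.75, -2.55], [1.10, 0.39, -2.63], [-0.26, -1.04, -0.52]]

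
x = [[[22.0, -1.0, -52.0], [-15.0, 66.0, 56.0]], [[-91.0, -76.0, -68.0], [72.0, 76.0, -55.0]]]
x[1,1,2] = -55.0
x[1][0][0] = -91.0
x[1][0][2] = -68.0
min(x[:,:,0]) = -91.0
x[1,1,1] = 76.0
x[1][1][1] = 76.0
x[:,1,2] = [56.0, -55.0]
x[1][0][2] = -68.0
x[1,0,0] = -91.0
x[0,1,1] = 66.0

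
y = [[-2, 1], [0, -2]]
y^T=[[-2, 0], [1, -2]]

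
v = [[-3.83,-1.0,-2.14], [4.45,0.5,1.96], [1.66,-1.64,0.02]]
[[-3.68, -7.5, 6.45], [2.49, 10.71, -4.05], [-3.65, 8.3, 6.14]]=v@[[0.1, 3.31, 0.54],[2.33, -1.73, -3.23],[0.45, -1.61, -2.47]]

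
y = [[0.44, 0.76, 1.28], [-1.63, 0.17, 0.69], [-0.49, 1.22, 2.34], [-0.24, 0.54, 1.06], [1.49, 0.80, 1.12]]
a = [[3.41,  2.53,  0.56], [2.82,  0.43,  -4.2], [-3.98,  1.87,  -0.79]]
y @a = [[-1.45, 3.83, -3.96], [-7.83, -2.76, -2.17], [-7.54, 3.66, -7.25], [-3.51, 1.61, -3.24], [2.88, 6.21, -3.41]]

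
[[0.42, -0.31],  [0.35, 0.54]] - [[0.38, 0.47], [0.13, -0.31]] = [[0.04,-0.78], [0.22,0.85]]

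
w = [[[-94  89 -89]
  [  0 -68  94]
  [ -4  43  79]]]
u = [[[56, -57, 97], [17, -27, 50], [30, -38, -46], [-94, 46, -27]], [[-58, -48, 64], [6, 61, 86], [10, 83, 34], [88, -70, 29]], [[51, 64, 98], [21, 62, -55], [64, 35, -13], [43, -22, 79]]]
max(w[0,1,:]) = 94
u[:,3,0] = [-94, 88, 43]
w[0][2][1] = 43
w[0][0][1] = 89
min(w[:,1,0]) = 0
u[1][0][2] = 64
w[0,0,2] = -89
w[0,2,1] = 43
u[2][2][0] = 64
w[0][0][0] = -94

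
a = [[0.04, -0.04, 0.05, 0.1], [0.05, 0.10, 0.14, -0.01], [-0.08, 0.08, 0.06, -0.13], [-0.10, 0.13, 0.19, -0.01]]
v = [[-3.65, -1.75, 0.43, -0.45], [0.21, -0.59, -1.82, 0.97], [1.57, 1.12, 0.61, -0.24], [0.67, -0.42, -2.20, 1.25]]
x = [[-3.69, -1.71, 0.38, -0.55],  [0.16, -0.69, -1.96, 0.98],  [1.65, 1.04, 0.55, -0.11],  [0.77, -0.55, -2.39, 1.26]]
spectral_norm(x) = 4.62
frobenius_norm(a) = 0.38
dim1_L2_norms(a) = [0.13, 0.18, 0.18, 0.25]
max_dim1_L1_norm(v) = 6.28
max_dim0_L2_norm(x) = 4.12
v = a + x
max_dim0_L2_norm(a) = 0.25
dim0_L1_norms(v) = [6.1, 3.88, 5.06, 2.91]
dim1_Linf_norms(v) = [3.65, 1.82, 1.57, 2.2]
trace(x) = -2.57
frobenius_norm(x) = 5.88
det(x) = 0.00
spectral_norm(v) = 4.55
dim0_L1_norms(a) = [0.27, 0.35, 0.44, 0.25]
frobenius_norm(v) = 5.71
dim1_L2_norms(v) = [4.1, 2.16, 2.04, 2.65]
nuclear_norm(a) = 0.62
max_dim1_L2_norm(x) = 4.12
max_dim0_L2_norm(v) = 4.03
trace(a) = 0.19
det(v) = -0.03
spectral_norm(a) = 0.32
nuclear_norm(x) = 8.27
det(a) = 0.00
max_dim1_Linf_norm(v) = 3.65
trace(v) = -2.38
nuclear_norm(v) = 8.10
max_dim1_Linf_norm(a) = 0.19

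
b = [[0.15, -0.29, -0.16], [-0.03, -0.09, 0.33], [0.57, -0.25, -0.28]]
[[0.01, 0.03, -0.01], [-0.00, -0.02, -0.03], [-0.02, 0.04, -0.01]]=b@[[-0.07,0.02,-0.03],  [-0.05,-0.05,0.05],  [-0.02,-0.06,-0.08]]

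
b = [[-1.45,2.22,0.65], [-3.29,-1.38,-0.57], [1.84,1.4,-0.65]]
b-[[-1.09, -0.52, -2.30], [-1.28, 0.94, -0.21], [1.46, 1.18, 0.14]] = [[-0.36,2.74,2.95], [-2.01,-2.32,-0.36], [0.38,0.22,-0.79]]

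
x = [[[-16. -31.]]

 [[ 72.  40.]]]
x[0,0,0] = -16.0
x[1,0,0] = 72.0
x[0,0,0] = -16.0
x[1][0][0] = 72.0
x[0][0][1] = -31.0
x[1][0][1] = 40.0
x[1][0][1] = 40.0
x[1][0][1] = 40.0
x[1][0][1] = 40.0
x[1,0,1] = 40.0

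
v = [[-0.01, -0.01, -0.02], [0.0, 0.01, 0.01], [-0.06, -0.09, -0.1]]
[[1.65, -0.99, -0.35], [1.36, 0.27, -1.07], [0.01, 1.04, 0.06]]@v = [[0.0,0.01,-0.01], [0.05,0.09,0.08], [-0.00,0.00,0.0]]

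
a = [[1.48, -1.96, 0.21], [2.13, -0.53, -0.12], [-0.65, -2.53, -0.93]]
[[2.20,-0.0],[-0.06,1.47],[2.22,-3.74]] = a@[[-0.27, 0.96],  [-1.21, 0.84],  [1.09, 1.06]]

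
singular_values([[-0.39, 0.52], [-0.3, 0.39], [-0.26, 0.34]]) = [0.92, 0.01]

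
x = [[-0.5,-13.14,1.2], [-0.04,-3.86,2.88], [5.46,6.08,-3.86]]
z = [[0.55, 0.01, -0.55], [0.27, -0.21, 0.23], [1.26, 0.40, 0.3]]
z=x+[[1.05,  13.15,  -1.75], [0.31,  3.65,  -2.65], [-4.2,  -5.68,  4.16]]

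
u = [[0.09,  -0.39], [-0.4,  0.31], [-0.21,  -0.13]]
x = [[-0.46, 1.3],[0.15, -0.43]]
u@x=[[-0.1, 0.28],[0.23, -0.65],[0.08, -0.22]]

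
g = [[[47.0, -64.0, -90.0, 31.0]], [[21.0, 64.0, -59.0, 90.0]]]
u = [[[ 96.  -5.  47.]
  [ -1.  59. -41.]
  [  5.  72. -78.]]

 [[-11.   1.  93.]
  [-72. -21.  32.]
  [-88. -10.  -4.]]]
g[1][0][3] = 90.0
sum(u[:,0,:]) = 221.0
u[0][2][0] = 5.0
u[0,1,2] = -41.0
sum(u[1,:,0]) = -171.0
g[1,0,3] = 90.0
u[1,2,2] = -4.0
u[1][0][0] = -11.0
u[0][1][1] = 59.0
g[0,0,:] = [47.0, -64.0, -90.0, 31.0]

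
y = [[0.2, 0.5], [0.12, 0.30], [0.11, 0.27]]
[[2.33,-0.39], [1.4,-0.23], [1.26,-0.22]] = y @ [[1.10, -2.52], [4.22, 0.23]]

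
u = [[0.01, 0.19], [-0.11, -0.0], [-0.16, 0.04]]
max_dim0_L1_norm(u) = 0.28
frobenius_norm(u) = 0.27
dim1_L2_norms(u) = [0.19, 0.11, 0.16]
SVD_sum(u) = [[-0.09,0.09],[-0.06,0.05],[-0.10,0.1]] + [[0.1, 0.10], [-0.05, -0.05], [-0.06, -0.06]]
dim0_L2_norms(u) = [0.19, 0.19]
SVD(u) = [[0.62, -0.78], [0.38, 0.42], [0.69, 0.46]] @ diag([0.20554872358933518, 0.18234506363155295]) @ [[-0.71, 0.7],[-0.7, -0.71]]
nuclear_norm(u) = 0.39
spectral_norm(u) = 0.21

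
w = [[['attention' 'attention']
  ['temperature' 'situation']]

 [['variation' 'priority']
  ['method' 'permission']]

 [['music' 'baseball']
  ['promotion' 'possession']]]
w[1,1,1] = 'permission'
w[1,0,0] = 'variation'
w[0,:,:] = [['attention', 'attention'], ['temperature', 'situation']]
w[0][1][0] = 'temperature'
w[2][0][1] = 'baseball'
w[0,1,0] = 'temperature'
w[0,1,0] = 'temperature'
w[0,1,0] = 'temperature'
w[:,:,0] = [['attention', 'temperature'], ['variation', 'method'], ['music', 'promotion']]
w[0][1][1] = 'situation'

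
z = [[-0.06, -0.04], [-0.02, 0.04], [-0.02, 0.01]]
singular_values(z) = [0.07, 0.05]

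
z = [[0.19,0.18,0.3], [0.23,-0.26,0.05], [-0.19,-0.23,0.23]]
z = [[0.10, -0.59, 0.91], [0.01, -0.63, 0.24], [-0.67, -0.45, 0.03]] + [[0.09, 0.77, -0.61], [0.22, 0.37, -0.19], [0.48, 0.22, 0.20]]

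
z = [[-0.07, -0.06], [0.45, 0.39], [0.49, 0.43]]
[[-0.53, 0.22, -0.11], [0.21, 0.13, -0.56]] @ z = [[0.08, 0.07], [-0.23, -0.20]]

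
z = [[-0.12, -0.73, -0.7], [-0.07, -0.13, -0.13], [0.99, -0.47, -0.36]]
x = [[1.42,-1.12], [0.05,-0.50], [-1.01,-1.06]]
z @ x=[[0.5,1.24],[0.03,0.28],[1.75,-0.49]]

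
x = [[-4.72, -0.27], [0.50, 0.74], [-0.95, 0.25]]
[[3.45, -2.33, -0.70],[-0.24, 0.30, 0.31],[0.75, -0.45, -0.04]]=x@[[-0.74,0.49,0.13], [0.17,0.07,0.33]]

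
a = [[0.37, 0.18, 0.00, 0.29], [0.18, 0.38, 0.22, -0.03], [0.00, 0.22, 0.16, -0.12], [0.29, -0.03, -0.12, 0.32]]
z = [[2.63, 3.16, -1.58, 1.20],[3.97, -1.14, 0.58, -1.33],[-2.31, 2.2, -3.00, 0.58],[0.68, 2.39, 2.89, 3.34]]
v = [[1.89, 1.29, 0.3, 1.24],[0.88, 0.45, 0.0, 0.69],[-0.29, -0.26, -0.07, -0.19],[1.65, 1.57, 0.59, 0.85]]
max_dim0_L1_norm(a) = 0.84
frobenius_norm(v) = 3.84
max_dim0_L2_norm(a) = 0.5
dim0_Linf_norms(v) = [1.89, 1.57, 0.59, 1.24]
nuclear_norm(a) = 1.24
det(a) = -0.00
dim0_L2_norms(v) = [2.67, 2.1, 0.67, 1.67]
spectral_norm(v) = 3.80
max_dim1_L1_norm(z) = 9.3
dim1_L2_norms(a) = [0.5, 0.48, 0.3, 0.45]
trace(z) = 1.83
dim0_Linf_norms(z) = [3.97, 3.16, 3.0, 3.34]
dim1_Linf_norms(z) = [3.16, 3.97, 3.0, 3.34]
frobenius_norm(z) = 9.23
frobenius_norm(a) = 0.88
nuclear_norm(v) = 4.38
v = z @ a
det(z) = 0.28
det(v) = 0.00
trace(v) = 3.12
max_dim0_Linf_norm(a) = 0.38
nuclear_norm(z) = 15.87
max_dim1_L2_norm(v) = 2.62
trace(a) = 1.23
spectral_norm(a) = 0.68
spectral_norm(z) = 5.83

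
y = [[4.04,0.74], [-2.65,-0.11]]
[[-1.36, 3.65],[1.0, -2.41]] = y@[[-0.39, 0.91],[0.29, -0.03]]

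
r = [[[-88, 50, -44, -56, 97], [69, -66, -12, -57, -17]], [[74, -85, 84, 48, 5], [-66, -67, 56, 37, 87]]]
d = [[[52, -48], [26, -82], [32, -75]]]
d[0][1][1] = -82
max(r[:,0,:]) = 97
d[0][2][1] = -75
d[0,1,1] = -82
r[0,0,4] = 97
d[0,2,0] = 32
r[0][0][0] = -88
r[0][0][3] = -56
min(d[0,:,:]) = -82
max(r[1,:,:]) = 87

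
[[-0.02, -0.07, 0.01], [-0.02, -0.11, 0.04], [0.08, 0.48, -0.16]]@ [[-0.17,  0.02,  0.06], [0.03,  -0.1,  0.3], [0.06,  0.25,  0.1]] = [[0.0, 0.01, -0.02], [0.0, 0.02, -0.03], [-0.01, -0.09, 0.13]]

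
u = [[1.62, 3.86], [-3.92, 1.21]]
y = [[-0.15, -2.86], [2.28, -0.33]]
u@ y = [[8.56, -5.91], [3.35, 10.81]]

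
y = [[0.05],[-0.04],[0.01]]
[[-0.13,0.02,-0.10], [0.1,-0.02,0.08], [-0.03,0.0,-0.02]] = y @ [[-2.56,0.38,-1.94]]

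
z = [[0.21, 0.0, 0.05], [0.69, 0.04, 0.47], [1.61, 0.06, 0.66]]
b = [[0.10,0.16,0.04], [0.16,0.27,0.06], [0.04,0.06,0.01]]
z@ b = [[0.02, 0.04, 0.01], [0.09, 0.15, 0.03], [0.2, 0.31, 0.07]]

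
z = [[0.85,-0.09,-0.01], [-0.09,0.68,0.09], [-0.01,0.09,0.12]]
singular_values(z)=[0.89, 0.65, 0.11]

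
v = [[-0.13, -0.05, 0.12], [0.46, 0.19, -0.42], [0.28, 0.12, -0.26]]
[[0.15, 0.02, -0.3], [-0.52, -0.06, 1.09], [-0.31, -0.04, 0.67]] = v@[[-1.4, 0.82, 1.09], [1.08, 0.48, 1.82], [0.19, 1.26, -0.58]]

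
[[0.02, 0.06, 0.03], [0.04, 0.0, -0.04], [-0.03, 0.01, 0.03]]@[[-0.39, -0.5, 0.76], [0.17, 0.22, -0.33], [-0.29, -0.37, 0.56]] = [[-0.01,-0.01,0.01], [-0.00,-0.01,0.01], [0.0,0.01,-0.01]]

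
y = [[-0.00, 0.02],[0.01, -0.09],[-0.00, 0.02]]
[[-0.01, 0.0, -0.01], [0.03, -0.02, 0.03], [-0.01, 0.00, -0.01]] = y@[[-0.1, 0.24, -0.21], [-0.39, 0.24, -0.35]]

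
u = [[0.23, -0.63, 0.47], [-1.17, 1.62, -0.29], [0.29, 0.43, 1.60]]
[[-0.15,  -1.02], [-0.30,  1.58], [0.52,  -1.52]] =u @[[1.11,-0.01], [0.61,0.76], [-0.04,-1.15]]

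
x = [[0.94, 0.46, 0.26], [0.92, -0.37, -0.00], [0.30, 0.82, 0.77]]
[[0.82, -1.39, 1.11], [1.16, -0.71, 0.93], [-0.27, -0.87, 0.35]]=x@[[1.15, -1.12, 1.12], [-0.28, -0.86, 0.27], [-0.50, 0.22, -0.27]]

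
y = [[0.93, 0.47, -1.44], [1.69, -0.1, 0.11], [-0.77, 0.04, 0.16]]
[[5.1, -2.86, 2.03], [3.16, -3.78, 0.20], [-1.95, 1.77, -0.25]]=y @ [[2.00, -2.30, 0.26], [-0.50, -0.85, 1.65], [-2.41, 0.22, -0.7]]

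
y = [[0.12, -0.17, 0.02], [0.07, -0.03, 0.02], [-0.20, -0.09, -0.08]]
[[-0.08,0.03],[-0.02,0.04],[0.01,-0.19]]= y @ [[-0.24, 0.62],  [0.29, 0.31],  [0.11, 0.47]]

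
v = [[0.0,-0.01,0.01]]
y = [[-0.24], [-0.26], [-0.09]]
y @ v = [[0.00, 0.0, -0.00], [0.00, 0.0, -0.0], [0.00, 0.0, -0.00]]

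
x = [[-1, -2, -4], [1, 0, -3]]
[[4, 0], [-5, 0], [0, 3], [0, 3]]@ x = [[-4, -8, -16], [5, 10, 20], [3, 0, -9], [3, 0, -9]]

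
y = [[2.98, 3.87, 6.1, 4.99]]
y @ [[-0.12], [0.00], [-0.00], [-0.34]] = [[-2.05]]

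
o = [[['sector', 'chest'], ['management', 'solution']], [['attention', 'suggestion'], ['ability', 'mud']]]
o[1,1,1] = 'mud'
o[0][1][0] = 'management'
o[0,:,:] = [['sector', 'chest'], ['management', 'solution']]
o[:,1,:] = [['management', 'solution'], ['ability', 'mud']]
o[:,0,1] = ['chest', 'suggestion']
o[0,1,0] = 'management'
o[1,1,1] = 'mud'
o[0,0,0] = 'sector'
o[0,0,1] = 'chest'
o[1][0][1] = 'suggestion'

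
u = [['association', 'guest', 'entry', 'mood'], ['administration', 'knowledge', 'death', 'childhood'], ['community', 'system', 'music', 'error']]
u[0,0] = 'association'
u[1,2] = 'death'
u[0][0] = 'association'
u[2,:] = ['community', 'system', 'music', 'error']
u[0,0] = 'association'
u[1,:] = ['administration', 'knowledge', 'death', 'childhood']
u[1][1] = 'knowledge'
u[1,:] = ['administration', 'knowledge', 'death', 'childhood']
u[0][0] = 'association'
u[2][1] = 'system'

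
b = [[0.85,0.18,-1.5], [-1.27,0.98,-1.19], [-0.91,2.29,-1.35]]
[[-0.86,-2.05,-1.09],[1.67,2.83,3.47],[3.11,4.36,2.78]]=b @ [[-0.64, -1.57, -2.22], [1.32, 1.68, 0.02], [0.37, 0.68, -0.53]]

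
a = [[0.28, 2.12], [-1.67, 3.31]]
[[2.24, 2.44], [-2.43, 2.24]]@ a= [[-3.45,12.83], [-4.42,2.26]]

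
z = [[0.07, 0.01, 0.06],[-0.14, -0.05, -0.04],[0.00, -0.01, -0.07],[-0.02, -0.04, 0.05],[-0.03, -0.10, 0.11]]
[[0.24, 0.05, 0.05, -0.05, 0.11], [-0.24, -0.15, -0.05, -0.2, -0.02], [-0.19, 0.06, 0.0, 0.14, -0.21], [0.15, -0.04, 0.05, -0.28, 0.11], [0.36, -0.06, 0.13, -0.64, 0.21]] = z @ [[1.22, 1.52, 0.76, 0.91, -1.14],[-0.89, -0.73, -1.34, 3.4, 1.36],[2.78, -0.76, 0.19, -2.52, 2.87]]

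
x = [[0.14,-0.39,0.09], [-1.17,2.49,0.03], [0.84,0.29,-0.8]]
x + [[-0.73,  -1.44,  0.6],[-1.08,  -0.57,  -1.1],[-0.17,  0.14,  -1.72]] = [[-0.59, -1.83, 0.69], [-2.25, 1.92, -1.07], [0.67, 0.43, -2.52]]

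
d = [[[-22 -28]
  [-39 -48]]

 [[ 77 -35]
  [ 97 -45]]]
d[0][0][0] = -22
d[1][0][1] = -35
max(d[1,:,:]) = 97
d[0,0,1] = -28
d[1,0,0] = 77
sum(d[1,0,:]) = 42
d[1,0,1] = -35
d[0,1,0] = -39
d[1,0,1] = -35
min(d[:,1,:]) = -48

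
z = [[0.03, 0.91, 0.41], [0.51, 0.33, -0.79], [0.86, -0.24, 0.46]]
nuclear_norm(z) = 3.00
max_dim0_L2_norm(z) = 1.0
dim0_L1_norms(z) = [1.4, 1.48, 1.66]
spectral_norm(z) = 1.01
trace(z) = 0.82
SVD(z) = [[-0.22,  -0.76,  -0.61],[-0.12,  0.64,  -0.76],[0.97,  -0.09,  -0.23]] @ diag([1.0050883595724014, 1.0017857467117963, 0.992583853957512]) @ [[0.76, -0.47, 0.45],[0.22, -0.46, -0.86],[-0.61, -0.75, 0.25]]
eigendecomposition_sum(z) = [[-0.46+0.00j, (0.37-0j), (0.33-0j)], [0.37-0.00j, (-0.3+0j), (-0.27+0j)], [(0.33-0j), (-0.27+0j), (-0.24+0j)]] + [[0.25+0.11j, (0.27-0.14j), (0.04+0.32j)], [(0.07+0.3j), 0.32+0.15j, (-0.26+0.26j)], [0.26-0.19j, 0.01-0.36j, (0.35+0.15j)]] + [[0.25-0.11j, (0.27+0.14j), (0.04-0.32j)],[(0.07-0.3j), (0.32-0.15j), (-0.26-0.26j)],[(0.26+0.19j), 0.01+0.36j, 0.35-0.15j]]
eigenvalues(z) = [(-1+0j), (0.91+0.41j), (0.91-0.41j)]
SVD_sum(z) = [[-0.17, 0.10, -0.1], [-0.09, 0.06, -0.05], [0.74, -0.46, 0.44]] + [[-0.17, 0.35, 0.66], [0.14, -0.29, -0.55], [-0.02, 0.04, 0.08]] + [[0.37, 0.46, -0.15],[0.46, 0.57, -0.18],[0.14, 0.17, -0.06]]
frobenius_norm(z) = 1.73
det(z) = -1.00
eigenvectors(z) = [[(0.68+0j), (-0.26-0.45j), (-0.26+0.45j)], [(-0.55+0j), (0.22-0.55j), 0.22+0.55j], [(-0.49+0j), (-0.62+0j), -0.62-0.00j]]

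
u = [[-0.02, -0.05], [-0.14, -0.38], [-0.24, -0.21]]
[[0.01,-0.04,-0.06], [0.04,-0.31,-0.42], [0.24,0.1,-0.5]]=u @ [[-1.35, -1.67, 1.63],  [0.39, 1.42, 0.51]]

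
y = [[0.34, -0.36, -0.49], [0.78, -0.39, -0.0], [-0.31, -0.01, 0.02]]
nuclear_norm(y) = 1.65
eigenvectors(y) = [[(-0.61+0j),  (-0.19-0.38j),  (-0.19+0.38j)], [(-0.6+0j),  -0.85+0.00j,  (-0.85-0j)], [(0.52+0j),  (0.14-0.29j),  (0.14+0.29j)]]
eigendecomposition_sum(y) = [[(0.24+0j), (-0.11-0j), -0.31-0.00j], [(0.24+0j), (-0.1-0j), (-0.31-0j)], [(-0.2-0j), (0.09+0j), 0.26+0.00j]] + [[0.05+0.13j, (-0.13-0.02j), -0.09+0.13j], [(0.27+0.03j), (-0.14+0.21j), (0.15+0.28j)], [(-0.05+0.09j), (-0.05-0.08j), (-0.12+0.01j)]] + [[0.05-0.13j, (-0.13+0.02j), -0.09-0.13j], [0.27-0.03j, -0.14-0.21j, 0.15-0.28j], [(-0.05-0.09j), -0.05+0.08j, (-0.12-0.01j)]]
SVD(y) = [[-0.55, 0.83, -0.07], [-0.80, -0.50, 0.34], [0.25, 0.24, 0.94]] @ diag([1.0567881676956892, 0.45465886655323867, 0.13741937157079706]) @ [[-0.84, 0.48, 0.26], [-0.41, -0.23, -0.88], [-0.36, -0.85, 0.39]]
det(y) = 0.07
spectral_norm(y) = 1.06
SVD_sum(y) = [[0.49, -0.28, -0.15], [0.70, -0.4, -0.22], [-0.22, 0.12, 0.07]] + [[-0.15, -0.09, -0.33], [0.09, 0.05, 0.20], [-0.05, -0.03, -0.10]] + [[0.0, 0.01, -0.00], [-0.02, -0.04, 0.02], [-0.05, -0.11, 0.05]]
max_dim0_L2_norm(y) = 0.91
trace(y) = -0.03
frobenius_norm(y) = 1.16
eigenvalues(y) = [(0.4+0j), (-0.21+0.35j), (-0.21-0.35j)]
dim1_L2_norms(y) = [0.7, 0.87, 0.31]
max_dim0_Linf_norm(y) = 0.78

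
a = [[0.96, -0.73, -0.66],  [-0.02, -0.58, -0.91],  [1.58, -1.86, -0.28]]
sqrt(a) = [[(0.97-0.2j), -0.28+0.50j, (-0.29+0.3j)], [(-0.1-0.35j), 0.38+0.91j, -0.37+0.53j], [0.80-0.31j, -0.84+0.80j, (0.44+0.47j)]]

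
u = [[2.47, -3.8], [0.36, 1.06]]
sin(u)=[[1.28, 0.84], [-0.08, 1.6]]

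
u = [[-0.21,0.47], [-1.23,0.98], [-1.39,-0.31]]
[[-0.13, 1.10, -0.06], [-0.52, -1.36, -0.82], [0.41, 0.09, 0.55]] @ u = [[-1.24, 1.04], [2.92, -1.32], [-0.96, 0.11]]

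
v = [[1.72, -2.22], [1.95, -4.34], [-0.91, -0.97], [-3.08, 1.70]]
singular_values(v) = [6.31, 2.21]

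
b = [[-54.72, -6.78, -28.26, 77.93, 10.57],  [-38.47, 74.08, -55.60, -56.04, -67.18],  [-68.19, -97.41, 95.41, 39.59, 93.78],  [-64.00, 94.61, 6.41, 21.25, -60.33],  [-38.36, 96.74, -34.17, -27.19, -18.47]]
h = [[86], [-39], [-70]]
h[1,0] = -39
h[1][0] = -39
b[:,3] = [77.93, -56.04, 39.59, 21.25, -27.19]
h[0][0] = 86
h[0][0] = 86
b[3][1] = 94.61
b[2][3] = 39.59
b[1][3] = -56.04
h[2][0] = -70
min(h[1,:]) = -39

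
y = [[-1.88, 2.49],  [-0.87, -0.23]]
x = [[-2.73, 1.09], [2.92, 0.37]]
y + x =[[-4.61,3.58], [2.05,0.14]]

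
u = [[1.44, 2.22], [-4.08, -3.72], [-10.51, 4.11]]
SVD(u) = [[-0.07,0.46], [0.26,-0.85], [0.96,0.27]] @ diag([11.634421089649743, 5.429479340481302]) @ [[-0.97, 0.24], [0.24, 0.97]]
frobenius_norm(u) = 12.84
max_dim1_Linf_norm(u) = 10.51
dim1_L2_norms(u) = [2.65, 5.52, 11.29]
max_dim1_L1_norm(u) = 14.62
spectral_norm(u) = 11.63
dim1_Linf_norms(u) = [2.22, 4.08, 10.51]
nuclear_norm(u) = 17.06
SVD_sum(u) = [[0.84, -0.21], [-2.97, 0.74], [-10.86, 2.7]] + [[0.6, 2.43], [-1.11, -4.46], [0.35, 1.41]]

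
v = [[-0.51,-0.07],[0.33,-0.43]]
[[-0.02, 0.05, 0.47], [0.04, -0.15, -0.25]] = v @ [[0.04, -0.13, -0.91], [-0.06, 0.24, -0.11]]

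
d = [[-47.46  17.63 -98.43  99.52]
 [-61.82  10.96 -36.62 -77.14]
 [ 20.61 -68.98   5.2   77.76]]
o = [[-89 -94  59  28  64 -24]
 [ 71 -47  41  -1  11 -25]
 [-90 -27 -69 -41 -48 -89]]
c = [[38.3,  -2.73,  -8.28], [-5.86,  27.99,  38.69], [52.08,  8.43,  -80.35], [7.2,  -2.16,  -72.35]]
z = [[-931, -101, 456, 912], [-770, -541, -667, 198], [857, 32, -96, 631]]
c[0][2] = -8.28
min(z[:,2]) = -667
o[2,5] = -89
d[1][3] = -77.14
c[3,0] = 7.2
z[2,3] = 631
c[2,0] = 52.08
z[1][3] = 198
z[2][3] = 631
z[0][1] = -101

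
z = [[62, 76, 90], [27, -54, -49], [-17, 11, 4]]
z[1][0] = 27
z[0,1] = 76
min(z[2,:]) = -17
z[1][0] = 27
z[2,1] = 11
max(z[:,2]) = 90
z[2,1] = 11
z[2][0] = -17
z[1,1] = -54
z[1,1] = -54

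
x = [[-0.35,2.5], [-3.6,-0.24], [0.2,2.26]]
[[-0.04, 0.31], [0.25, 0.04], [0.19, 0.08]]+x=[[-0.39, 2.81], [-3.35, -0.2], [0.39, 2.34]]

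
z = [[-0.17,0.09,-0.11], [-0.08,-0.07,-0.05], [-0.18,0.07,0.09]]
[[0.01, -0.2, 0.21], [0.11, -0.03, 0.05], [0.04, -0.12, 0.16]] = z @ [[-0.56,0.61,-0.83], [-0.93,-0.59,0.45], [0.02,0.36,-0.22]]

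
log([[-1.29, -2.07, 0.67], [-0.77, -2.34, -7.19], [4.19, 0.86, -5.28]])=[[1.07, 0.0, -1.53], [3.55, 2.16, -3.05], [1.38, 1.39, 0.74]]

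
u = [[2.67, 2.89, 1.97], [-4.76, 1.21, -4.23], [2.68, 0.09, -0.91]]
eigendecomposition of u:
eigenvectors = [[0.08+0.51j, (0.08-0.51j), -0.49+0.00j], [-0.82+0.00j, (-0.82-0j), (0.31+0j)], [0.21+0.16j, (0.21-0.16j), 0.82+0.00j]]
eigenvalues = [(2.72+3.82j), (2.72-3.82j), (-2.47+0j)]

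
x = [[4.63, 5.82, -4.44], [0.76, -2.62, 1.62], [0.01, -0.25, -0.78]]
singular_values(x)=[8.95, 2.23, 0.78]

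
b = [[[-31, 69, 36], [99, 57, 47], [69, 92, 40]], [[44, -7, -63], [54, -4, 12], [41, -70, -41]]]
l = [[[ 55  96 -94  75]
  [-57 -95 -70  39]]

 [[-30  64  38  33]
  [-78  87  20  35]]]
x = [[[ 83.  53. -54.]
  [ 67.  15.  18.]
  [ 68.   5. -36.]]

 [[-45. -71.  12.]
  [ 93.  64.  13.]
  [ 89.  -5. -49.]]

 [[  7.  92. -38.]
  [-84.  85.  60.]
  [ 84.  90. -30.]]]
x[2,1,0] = -84.0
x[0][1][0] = 67.0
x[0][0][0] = 83.0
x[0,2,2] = -36.0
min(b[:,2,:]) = -70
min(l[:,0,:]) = -94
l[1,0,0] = -30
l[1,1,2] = 20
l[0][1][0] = -57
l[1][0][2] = 38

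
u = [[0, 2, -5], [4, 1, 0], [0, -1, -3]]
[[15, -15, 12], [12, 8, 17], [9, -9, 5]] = u@ [[3, 2, 4], [0, 0, 1], [-3, 3, -2]]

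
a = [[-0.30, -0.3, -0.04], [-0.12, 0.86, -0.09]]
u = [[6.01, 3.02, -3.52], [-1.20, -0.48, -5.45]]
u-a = [[6.31, 3.32, -3.48], [-1.08, -1.34, -5.36]]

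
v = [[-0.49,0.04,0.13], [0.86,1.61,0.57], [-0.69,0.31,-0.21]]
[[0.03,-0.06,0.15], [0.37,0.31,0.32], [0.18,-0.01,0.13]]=v @ [[-0.07, 0.12, -0.20],[0.32, 0.16, 0.19],[-0.15, -0.09, 0.33]]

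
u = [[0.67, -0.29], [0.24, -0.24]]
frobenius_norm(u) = 0.81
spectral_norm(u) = 0.80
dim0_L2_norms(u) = [0.71, 0.38]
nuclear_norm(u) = 0.91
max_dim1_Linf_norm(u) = 0.67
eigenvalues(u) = [0.59, -0.16]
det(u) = -0.09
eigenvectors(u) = [[0.96, 0.33],  [0.28, 0.94]]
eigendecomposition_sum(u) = [[0.65,  -0.23], [0.19,  -0.07]] + [[0.02, -0.06], [0.05, -0.17]]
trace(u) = 0.43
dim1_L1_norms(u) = [0.96, 0.48]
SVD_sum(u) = [[0.65, -0.33], [0.29, -0.15]] + [[0.02, 0.04], [-0.05, -0.09]]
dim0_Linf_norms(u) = [0.67, 0.29]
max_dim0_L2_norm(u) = 0.71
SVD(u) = [[-0.91, -0.41], [-0.41, 0.91]] @ diag([0.796934006217609, 0.11443858498754683]) @ [[-0.89, 0.45], [-0.45, -0.89]]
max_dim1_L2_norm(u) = 0.73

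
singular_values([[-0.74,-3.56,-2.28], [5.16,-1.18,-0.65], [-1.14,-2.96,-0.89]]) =[5.39, 5.31, 0.68]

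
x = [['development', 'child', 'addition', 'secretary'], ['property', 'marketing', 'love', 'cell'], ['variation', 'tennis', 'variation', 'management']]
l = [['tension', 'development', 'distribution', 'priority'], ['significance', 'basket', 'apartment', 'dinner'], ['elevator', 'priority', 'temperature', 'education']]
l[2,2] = 'temperature'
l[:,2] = ['distribution', 'apartment', 'temperature']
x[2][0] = 'variation'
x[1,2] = 'love'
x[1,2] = 'love'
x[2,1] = 'tennis'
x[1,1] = 'marketing'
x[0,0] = 'development'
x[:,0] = ['development', 'property', 'variation']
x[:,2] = ['addition', 'love', 'variation']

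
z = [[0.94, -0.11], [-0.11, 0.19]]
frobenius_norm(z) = 0.97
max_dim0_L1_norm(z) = 1.05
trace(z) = 1.13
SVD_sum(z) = [[0.94, -0.13], [-0.13, 0.02]] + [[0.00, 0.02], [0.02, 0.17]]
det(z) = 0.17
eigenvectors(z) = [[0.99, 0.14], [-0.14, 0.99]]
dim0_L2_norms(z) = [0.95, 0.22]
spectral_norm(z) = 0.96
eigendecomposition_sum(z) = [[0.94, -0.13], [-0.13, 0.02]] + [[0.00, 0.02], [0.02, 0.17]]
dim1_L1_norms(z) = [1.05, 0.3]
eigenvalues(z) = [0.96, 0.17]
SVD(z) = [[-0.99,0.14], [0.14,0.99]] @ diag([0.9558004605933824, 0.17419953940661742]) @ [[-0.99, 0.14], [0.14, 0.99]]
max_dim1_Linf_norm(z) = 0.94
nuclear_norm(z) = 1.13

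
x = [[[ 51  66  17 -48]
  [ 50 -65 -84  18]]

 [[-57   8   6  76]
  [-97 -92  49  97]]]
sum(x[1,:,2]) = 55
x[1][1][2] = 49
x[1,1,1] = -92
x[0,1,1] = -65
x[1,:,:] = [[-57, 8, 6, 76], [-97, -92, 49, 97]]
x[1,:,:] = [[-57, 8, 6, 76], [-97, -92, 49, 97]]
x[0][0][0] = 51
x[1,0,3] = 76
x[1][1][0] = -97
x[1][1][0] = -97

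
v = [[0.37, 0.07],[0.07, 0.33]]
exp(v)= [[1.45, 0.1], [0.1, 1.39]]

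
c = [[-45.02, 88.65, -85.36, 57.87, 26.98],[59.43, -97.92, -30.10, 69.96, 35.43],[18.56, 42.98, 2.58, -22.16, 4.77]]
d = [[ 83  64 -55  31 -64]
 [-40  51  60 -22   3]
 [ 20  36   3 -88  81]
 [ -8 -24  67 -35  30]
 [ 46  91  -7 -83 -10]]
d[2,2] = 3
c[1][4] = 35.43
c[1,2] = -30.1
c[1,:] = [59.43, -97.92, -30.1, 69.96, 35.43]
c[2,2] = 2.58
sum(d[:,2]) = 68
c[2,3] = -22.16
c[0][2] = -85.36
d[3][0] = -8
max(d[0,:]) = 83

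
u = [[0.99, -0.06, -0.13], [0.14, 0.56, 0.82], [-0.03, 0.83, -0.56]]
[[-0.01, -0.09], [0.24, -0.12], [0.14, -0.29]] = u@[[0.02, -0.10],[0.25, -0.3],[0.12, 0.08]]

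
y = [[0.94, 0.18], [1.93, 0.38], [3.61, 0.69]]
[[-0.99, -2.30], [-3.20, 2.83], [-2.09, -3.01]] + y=[[-0.05, -2.12], [-1.27, 3.21], [1.52, -2.32]]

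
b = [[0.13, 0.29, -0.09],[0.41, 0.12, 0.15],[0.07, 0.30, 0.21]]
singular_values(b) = [0.57, 0.29, 0.21]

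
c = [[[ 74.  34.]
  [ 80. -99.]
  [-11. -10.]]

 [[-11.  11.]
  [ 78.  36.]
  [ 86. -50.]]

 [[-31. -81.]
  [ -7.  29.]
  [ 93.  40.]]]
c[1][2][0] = 86.0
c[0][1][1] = -99.0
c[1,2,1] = -50.0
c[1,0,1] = 11.0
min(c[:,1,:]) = -99.0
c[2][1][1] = 29.0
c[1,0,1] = 11.0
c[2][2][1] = 40.0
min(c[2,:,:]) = -81.0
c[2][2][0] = 93.0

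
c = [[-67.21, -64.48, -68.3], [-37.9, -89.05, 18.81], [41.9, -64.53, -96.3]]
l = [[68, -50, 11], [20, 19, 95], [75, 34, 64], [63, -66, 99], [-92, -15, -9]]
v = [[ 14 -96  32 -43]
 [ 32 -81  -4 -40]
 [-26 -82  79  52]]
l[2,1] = 34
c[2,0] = 41.9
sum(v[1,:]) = -93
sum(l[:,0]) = 134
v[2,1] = -82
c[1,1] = -89.05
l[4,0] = -92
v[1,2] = -4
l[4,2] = -9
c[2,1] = -64.53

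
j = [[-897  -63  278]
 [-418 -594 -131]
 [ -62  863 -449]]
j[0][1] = -63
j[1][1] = -594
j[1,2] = -131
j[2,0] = -62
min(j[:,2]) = -449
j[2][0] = -62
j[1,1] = -594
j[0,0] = -897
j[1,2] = -131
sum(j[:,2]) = -302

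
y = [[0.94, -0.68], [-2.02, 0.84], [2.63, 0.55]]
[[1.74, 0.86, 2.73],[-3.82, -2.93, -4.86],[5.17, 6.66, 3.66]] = y @ [[1.94, 2.17, 1.73], [0.12, 1.73, -1.62]]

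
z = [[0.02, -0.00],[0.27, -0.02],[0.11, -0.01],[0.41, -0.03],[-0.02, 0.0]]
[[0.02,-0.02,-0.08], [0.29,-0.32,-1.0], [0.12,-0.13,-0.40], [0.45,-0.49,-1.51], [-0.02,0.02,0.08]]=z@[[1.09, -1.20, -3.98], [0.03, -0.22, -3.96]]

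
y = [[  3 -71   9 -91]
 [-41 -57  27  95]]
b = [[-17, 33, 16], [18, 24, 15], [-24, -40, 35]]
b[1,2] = 15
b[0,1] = 33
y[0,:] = [3, -71, 9, -91]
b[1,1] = 24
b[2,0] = -24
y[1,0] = -41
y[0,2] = 9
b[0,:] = [-17, 33, 16]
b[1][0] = 18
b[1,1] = 24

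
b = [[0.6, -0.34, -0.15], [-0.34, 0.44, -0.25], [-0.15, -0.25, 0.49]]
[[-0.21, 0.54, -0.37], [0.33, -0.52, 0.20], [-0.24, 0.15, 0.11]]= b @[[-0.48, 0.78, -0.37], [0.03, -0.38, 0.32], [-0.62, 0.36, 0.27]]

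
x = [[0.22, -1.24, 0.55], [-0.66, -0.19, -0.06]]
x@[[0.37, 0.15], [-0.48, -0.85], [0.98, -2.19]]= [[1.22, -0.12], [-0.21, 0.19]]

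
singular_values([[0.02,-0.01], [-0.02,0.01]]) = [0.03, 0.0]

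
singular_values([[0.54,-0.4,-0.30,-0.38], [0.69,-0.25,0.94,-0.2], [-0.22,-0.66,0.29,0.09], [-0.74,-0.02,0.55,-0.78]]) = [1.32, 1.21, 0.72, 0.67]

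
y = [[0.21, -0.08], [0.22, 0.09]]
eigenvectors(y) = [[(0.23+0.46j),  0.23-0.46j], [0.86+0.00j,  (0.86-0j)]]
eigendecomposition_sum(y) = [[(0.11+0.02j),-0.04+0.05j], [(0.11-0.14j),(0.05+0.1j)]] + [[(0.11-0.02j), (-0.04-0.05j)], [(0.11+0.14j), (0.05-0.1j)]]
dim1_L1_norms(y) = [0.29, 0.31]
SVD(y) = [[-0.68,-0.73],  [-0.73,0.68]] @ diag([0.3043274789288931, 0.1199365897830354]) @ [[-1.0, -0.04], [-0.04, 1.0]]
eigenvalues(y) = [(0.15+0.12j), (0.15-0.12j)]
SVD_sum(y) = [[0.21, 0.01], [0.22, 0.01]] + [[0.0, -0.09],[-0.00, 0.08]]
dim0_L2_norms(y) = [0.3, 0.12]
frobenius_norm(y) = 0.33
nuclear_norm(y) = 0.42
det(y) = 0.04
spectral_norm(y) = 0.30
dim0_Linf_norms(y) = [0.22, 0.09]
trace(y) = 0.30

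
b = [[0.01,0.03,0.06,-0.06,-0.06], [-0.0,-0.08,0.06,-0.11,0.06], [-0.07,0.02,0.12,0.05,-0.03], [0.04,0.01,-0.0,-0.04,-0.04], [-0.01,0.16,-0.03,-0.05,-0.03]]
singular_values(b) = [0.2, 0.16, 0.15, 0.08, 0.0]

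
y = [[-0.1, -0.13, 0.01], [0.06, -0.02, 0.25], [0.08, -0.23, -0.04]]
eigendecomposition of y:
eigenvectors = [[(-0.93+0j), (0.08-0.32j), 0.08+0.32j], [(-0.2+0j), (-0.69+0j), (-0.69-0j)], [(0.31+0j), -0.03-0.64j, -0.03+0.64j]]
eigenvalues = [(-0.13+0j), (-0.01+0.26j), (-0.01-0.26j)]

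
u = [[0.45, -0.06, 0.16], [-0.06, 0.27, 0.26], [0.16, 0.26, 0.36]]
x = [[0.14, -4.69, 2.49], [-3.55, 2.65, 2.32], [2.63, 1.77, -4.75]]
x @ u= [[0.74, -0.63, -0.30], [-1.39, 1.53, 0.96], [0.32, -0.91, -0.83]]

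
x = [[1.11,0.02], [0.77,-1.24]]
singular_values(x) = [1.62, 0.86]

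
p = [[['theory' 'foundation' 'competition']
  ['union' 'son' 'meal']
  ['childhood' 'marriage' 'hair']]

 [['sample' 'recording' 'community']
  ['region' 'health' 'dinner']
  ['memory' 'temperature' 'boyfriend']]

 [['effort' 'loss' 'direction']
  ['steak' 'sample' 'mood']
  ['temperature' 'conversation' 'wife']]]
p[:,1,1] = ['son', 'health', 'sample']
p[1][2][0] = 'memory'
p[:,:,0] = [['theory', 'union', 'childhood'], ['sample', 'region', 'memory'], ['effort', 'steak', 'temperature']]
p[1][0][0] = 'sample'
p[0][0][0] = 'theory'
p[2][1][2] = 'mood'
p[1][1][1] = 'health'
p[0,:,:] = [['theory', 'foundation', 'competition'], ['union', 'son', 'meal'], ['childhood', 'marriage', 'hair']]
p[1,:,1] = ['recording', 'health', 'temperature']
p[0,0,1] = 'foundation'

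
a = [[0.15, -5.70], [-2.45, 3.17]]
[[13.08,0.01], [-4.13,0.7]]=a@[[-1.33, -0.3],[-2.33, -0.01]]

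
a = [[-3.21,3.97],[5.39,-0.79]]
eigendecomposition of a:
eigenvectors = [[-0.74, -0.55], [0.67, -0.83]]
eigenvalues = [-6.78, 2.78]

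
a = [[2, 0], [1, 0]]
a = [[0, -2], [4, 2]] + [[2, 2], [-3, -2]]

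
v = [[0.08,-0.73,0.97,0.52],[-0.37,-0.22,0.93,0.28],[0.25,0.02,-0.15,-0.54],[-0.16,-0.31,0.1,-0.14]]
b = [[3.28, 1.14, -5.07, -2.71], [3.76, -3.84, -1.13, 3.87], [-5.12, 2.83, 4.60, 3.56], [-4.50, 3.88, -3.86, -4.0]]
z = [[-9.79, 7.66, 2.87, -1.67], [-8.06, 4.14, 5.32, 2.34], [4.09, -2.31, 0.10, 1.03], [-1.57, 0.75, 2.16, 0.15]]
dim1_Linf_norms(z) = [9.79, 8.06, 4.09, 2.16]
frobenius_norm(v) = 1.85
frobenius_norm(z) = 17.67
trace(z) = -5.40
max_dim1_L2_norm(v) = 1.32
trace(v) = -0.43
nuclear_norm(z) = 23.44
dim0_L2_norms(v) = [0.48, 0.82, 1.36, 0.81]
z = v @ b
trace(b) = 0.04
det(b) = -547.12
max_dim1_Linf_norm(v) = 0.97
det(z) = -62.73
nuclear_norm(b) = 25.28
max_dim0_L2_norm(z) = 13.42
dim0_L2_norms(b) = [8.45, 6.25, 7.94, 7.14]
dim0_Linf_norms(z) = [9.79, 7.66, 5.32, 2.34]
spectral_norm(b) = 10.52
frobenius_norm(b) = 14.98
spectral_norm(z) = 17.02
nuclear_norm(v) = 2.96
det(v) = 0.11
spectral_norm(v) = 1.68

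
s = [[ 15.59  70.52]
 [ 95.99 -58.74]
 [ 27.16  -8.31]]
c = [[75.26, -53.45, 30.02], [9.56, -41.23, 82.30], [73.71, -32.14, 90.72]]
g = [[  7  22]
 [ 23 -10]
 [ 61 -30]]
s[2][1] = -8.31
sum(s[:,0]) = 138.74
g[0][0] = 7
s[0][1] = 70.52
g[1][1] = -10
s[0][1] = 70.52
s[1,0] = 95.99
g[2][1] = -30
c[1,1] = -41.23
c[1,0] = 9.56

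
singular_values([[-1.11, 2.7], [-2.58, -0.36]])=[3.12, 2.36]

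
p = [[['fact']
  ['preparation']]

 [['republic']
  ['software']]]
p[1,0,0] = 'republic'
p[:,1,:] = [['preparation'], ['software']]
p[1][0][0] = 'republic'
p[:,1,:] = [['preparation'], ['software']]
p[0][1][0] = 'preparation'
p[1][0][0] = 'republic'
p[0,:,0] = ['fact', 'preparation']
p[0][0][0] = 'fact'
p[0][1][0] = 'preparation'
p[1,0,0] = 'republic'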